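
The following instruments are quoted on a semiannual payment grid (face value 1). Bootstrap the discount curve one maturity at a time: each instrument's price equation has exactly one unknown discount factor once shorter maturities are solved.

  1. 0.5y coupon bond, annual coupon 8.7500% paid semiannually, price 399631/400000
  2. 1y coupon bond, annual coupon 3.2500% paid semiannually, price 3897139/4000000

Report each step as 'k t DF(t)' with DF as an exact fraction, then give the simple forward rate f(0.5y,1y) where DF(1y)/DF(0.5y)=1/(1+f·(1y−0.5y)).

step 1 [0.5y] bond c/2=7/160: DF=(399631/400000 − 7/160·(0))/(1+7/160) = 2393/2500 ≈ 0.957200
step 2 [1y] bond c/2=13/800: DF=(3897139/4000000 − 13/800·(0.957200))/(1+13/800) = 4717/5000 ≈ 0.943400

1 1/2 2393/2500
2 1 4717/5000
f(0.5y,1y) = ((2393/2500)/(4717/5000) − 1)/(1/2) = 138/4717 ≈ 2.9256%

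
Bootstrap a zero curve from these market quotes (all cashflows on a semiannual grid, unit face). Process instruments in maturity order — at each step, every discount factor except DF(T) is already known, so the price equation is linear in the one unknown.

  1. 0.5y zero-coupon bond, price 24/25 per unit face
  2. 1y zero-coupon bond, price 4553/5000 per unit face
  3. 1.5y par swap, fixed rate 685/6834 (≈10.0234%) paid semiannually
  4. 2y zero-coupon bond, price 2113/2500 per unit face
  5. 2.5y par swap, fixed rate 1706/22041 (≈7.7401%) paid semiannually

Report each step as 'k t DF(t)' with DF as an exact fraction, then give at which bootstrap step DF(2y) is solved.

step 1 [0.5y] zero: DF = P = 24/25 ≈ 0.960000
step 2 [1y] zero: DF = P = 4553/5000 ≈ 0.910600
step 3 [1.5y] swap r/2=685/13668: DF=(1 − 685/13668·(0.960000+0.910600))/(1+685/13668) = 863/1000 ≈ 0.863000
step 4 [2y] zero: DF = P = 2113/2500 ≈ 0.845200
step 5 [2.5y] swap r/2=853/22041: DF=(1 − 853/22041·(0.960000+0.910600+0.863000+0.845200))/(1+853/22041) = 4147/5000 ≈ 0.829400

1 1/2 24/25
2 1 4553/5000
3 3/2 863/1000
4 2 2113/2500
5 5/2 4147/5000
DF(2y) is solved at step 4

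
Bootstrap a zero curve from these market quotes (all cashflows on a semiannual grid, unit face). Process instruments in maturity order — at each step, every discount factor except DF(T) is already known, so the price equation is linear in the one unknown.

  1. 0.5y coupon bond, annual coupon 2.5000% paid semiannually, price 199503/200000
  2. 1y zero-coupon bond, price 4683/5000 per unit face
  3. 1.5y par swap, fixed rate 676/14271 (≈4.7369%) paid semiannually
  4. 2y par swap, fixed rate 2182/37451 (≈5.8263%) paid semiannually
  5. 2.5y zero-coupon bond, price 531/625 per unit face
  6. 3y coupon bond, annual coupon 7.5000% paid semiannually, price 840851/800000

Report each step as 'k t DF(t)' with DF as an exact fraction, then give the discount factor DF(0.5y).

1 1/2 2463/2500
2 1 4683/5000
3 3/2 2331/2500
4 2 8909/10000
5 5/2 531/625
6 3 847/1000
DF(0.5y) = 2463/2500 ≈ 0.985200

step 1 [0.5y] bond c/2=1/80: DF=(199503/200000 − 1/80·(0))/(1+1/80) = 2463/2500 ≈ 0.985200
step 2 [1y] zero: DF = P = 4683/5000 ≈ 0.936600
step 3 [1.5y] swap r/2=338/14271: DF=(1 − 338/14271·(0.985200+0.936600))/(1+338/14271) = 2331/2500 ≈ 0.932400
step 4 [2y] swap r/2=1091/37451: DF=(1 − 1091/37451·(0.985200+0.936600+0.932400))/(1+1091/37451) = 8909/10000 ≈ 0.890900
step 5 [2.5y] zero: DF = P = 531/625 ≈ 0.849600
step 6 [3y] bond c/2=3/80: DF=(840851/800000 − 3/80·(0.985200+0.936600+0.932400+0.890900+0.849600))/(1+3/80) = 847/1000 ≈ 0.847000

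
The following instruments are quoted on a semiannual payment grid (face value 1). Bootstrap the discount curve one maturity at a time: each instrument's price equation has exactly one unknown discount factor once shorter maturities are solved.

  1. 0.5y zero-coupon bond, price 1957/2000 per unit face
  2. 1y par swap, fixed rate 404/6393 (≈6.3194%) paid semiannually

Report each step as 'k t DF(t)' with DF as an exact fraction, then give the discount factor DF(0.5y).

step 1 [0.5y] zero: DF = P = 1957/2000 ≈ 0.978500
step 2 [1y] swap r/2=202/6393: DF=(1 − 202/6393·(0.978500))/(1+202/6393) = 4697/5000 ≈ 0.939400

1 1/2 1957/2000
2 1 4697/5000
DF(0.5y) = 1957/2000 ≈ 0.978500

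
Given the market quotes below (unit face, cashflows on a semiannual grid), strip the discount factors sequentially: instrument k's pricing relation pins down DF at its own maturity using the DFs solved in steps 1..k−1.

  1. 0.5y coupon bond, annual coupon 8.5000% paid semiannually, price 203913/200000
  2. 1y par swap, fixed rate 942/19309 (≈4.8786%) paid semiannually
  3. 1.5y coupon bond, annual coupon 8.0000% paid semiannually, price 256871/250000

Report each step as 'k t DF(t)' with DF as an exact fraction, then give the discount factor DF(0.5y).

1 1/2 489/500
2 1 9529/10000
3 3/2 9137/10000
DF(0.5y) = 489/500 ≈ 0.978000

step 1 [0.5y] bond c/2=17/400: DF=(203913/200000 − 17/400·(0))/(1+17/400) = 489/500 ≈ 0.978000
step 2 [1y] swap r/2=471/19309: DF=(1 − 471/19309·(0.978000))/(1+471/19309) = 9529/10000 ≈ 0.952900
step 3 [1.5y] bond c/2=1/25: DF=(256871/250000 − 1/25·(0.978000+0.952900))/(1+1/25) = 9137/10000 ≈ 0.913700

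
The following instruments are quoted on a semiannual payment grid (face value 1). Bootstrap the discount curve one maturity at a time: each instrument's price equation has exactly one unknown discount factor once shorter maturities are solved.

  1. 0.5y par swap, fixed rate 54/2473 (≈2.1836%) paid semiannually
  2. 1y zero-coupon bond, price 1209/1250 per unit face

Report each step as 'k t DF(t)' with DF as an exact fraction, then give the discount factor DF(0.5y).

1 1/2 2473/2500
2 1 1209/1250
DF(0.5y) = 2473/2500 ≈ 0.989200

step 1 [0.5y] swap r/2=27/2473: DF=(1 − 27/2473·(0))/(1+27/2473) = 2473/2500 ≈ 0.989200
step 2 [1y] zero: DF = P = 1209/1250 ≈ 0.967200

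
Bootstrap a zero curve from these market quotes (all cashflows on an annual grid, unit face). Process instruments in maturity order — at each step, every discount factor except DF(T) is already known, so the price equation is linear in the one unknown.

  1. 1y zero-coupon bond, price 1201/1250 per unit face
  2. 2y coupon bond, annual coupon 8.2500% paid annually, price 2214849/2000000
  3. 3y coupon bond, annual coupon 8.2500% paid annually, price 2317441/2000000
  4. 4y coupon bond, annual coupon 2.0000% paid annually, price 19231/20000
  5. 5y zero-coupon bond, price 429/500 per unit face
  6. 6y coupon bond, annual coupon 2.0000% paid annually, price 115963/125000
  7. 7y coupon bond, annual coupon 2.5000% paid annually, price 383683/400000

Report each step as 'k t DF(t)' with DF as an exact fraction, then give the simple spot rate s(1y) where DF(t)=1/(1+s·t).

1 1 1201/1250
2 2 4749/5000
3 3 578/625
4 4 8871/10000
5 5 429/500
6 6 8197/10000
7 7 8041/10000
s(1y) = (1/(1201/1250) − 1)/(1) = 49/1201 ≈ 4.0799%

step 1 [1y] zero: DF = P = 1201/1250 ≈ 0.960800
step 2 [2y] bond c/1=33/400: DF=(2214849/2000000 − 33/400·(0.960800))/(1+33/400) = 4749/5000 ≈ 0.949800
step 3 [3y] bond c/1=33/400: DF=(2317441/2000000 − 33/400·(0.960800+0.949800))/(1+33/400) = 578/625 ≈ 0.924800
step 4 [4y] bond c/1=1/50: DF=(19231/20000 − 1/50·(0.960800+0.949800+0.924800))/(1+1/50) = 8871/10000 ≈ 0.887100
step 5 [5y] zero: DF = P = 429/500 ≈ 0.858000
step 6 [6y] bond c/1=1/50: DF=(115963/125000 − 1/50·(0.960800+0.949800+0.924800+0.887100+0.858000))/(1+1/50) = 8197/10000 ≈ 0.819700
step 7 [7y] bond c/1=1/40: DF=(383683/400000 − 1/40·(0.960800+0.949800+0.924800+0.887100+0.858000+0.819700))/(1+1/40) = 8041/10000 ≈ 0.804100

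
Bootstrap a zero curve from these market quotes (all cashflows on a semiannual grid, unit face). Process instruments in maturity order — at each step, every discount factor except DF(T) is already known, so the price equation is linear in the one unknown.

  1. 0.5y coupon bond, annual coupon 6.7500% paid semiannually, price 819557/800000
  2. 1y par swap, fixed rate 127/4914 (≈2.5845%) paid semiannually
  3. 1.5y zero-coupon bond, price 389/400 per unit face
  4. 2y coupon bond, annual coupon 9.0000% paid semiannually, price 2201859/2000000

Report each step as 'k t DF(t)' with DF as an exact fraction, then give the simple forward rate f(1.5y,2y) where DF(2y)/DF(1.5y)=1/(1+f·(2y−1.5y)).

step 1 [0.5y] bond c/2=27/800: DF=(819557/800000 − 27/800·(0))/(1+27/800) = 991/1000 ≈ 0.991000
step 2 [1y] swap r/2=127/9828: DF=(1 − 127/9828·(0.991000))/(1+127/9828) = 4873/5000 ≈ 0.974600
step 3 [1.5y] zero: DF = P = 389/400 ≈ 0.972500
step 4 [2y] bond c/2=9/200: DF=(2201859/2000000 − 9/200·(0.991000+0.974600+0.972500))/(1+9/200) = 927/1000 ≈ 0.927000

1 1/2 991/1000
2 1 4873/5000
3 3/2 389/400
4 2 927/1000
f(1.5y,2y) = ((389/400)/(927/1000) − 1)/(1/2) = 91/927 ≈ 9.8166%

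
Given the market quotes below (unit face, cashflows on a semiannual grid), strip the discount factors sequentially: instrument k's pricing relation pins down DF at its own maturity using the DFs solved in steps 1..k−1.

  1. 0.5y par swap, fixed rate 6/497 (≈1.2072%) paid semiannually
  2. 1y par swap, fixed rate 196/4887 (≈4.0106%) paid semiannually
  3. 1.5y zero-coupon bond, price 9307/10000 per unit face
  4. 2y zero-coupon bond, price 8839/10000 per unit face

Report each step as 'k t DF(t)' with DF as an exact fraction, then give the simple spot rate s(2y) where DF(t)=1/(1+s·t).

step 1 [0.5y] swap r/2=3/497: DF=(1 − 3/497·(0))/(1+3/497) = 497/500 ≈ 0.994000
step 2 [1y] swap r/2=98/4887: DF=(1 − 98/4887·(0.994000))/(1+98/4887) = 1201/1250 ≈ 0.960800
step 3 [1.5y] zero: DF = P = 9307/10000 ≈ 0.930700
step 4 [2y] zero: DF = P = 8839/10000 ≈ 0.883900

1 1/2 497/500
2 1 1201/1250
3 3/2 9307/10000
4 2 8839/10000
s(2y) = (1/(8839/10000) − 1)/(2) = 1161/17678 ≈ 6.5675%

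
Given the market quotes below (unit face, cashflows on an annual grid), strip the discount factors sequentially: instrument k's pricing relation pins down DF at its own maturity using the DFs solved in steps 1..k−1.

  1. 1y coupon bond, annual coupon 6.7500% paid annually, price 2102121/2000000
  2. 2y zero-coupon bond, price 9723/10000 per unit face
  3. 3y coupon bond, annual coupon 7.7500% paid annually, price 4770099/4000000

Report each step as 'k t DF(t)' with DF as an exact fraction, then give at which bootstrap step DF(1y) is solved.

step 1 [1y] bond c/1=27/400: DF=(2102121/2000000 − 27/400·(0))/(1+27/400) = 4923/5000 ≈ 0.984600
step 2 [2y] zero: DF = P = 9723/10000 ≈ 0.972300
step 3 [3y] bond c/1=31/400: DF=(4770099/4000000 − 31/400·(0.984600+0.972300))/(1+31/400) = 483/500 ≈ 0.966000

1 1 4923/5000
2 2 9723/10000
3 3 483/500
DF(1y) is solved at step 1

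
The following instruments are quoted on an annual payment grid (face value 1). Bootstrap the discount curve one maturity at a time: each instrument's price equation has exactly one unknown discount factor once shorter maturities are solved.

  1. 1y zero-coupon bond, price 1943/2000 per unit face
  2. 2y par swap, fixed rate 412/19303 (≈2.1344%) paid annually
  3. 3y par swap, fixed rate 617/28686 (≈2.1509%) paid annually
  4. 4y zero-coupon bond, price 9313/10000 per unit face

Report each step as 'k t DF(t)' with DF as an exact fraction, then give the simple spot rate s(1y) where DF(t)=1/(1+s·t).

step 1 [1y] zero: DF = P = 1943/2000 ≈ 0.971500
step 2 [2y] swap r/1=412/19303: DF=(1 − 412/19303·(0.971500))/(1+412/19303) = 2397/2500 ≈ 0.958800
step 3 [3y] swap r/1=617/28686: DF=(1 − 617/28686·(0.971500+0.958800))/(1+617/28686) = 9383/10000 ≈ 0.938300
step 4 [4y] zero: DF = P = 9313/10000 ≈ 0.931300

1 1 1943/2000
2 2 2397/2500
3 3 9383/10000
4 4 9313/10000
s(1y) = (1/(1943/2000) − 1)/(1) = 57/1943 ≈ 2.9336%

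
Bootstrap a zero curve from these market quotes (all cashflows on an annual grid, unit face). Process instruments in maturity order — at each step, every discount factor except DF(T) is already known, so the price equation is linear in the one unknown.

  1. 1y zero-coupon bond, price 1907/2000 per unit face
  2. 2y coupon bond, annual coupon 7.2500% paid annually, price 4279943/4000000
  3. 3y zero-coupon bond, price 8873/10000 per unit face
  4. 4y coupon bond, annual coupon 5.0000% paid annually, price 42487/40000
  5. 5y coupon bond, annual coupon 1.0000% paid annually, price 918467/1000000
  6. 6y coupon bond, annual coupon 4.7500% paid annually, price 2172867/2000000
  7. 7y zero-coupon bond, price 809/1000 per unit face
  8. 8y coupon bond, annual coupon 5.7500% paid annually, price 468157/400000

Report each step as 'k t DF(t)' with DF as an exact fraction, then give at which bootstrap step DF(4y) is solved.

1 1 1907/2000
2 2 2333/2500
3 3 8873/10000
4 4 1759/2000
5 5 2183/2500
6 6 8319/10000
7 7 809/1000
8 8 3857/5000
DF(4y) is solved at step 4

step 1 [1y] zero: DF = P = 1907/2000 ≈ 0.953500
step 2 [2y] bond c/1=29/400: DF=(4279943/4000000 − 29/400·(0.953500))/(1+29/400) = 2333/2500 ≈ 0.933200
step 3 [3y] zero: DF = P = 8873/10000 ≈ 0.887300
step 4 [4y] bond c/1=1/20: DF=(42487/40000 − 1/20·(0.953500+0.933200+0.887300))/(1+1/20) = 1759/2000 ≈ 0.879500
step 5 [5y] bond c/1=1/100: DF=(918467/1000000 − 1/100·(0.953500+0.933200+0.887300+0.879500))/(1+1/100) = 2183/2500 ≈ 0.873200
step 6 [6y] bond c/1=19/400: DF=(2172867/2000000 − 19/400·(0.953500+0.933200+0.887300+0.879500+0.873200))/(1+19/400) = 8319/10000 ≈ 0.831900
step 7 [7y] zero: DF = P = 809/1000 ≈ 0.809000
step 8 [8y] bond c/1=23/400: DF=(468157/400000 − 23/400·(0.953500+0.933200+0.887300+0.879500+0.873200+0.831900+0.809000))/(1+23/400) = 3857/5000 ≈ 0.771400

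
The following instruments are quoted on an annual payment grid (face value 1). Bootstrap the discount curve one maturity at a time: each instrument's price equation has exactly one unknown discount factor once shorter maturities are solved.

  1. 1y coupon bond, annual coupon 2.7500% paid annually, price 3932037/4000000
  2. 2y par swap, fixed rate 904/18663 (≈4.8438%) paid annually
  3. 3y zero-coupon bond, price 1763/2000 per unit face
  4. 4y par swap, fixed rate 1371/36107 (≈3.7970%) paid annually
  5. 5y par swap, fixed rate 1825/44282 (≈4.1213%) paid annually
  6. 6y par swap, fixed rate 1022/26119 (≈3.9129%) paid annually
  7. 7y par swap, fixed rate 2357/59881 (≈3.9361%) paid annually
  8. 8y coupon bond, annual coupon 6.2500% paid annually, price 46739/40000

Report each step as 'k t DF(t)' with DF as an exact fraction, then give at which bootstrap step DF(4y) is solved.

1 1 9567/10000
2 2 1137/1250
3 3 1763/2000
4 4 8629/10000
5 5 327/400
6 6 1989/2500
7 7 7643/10000
8 8 299/400
DF(4y) is solved at step 4

step 1 [1y] bond c/1=11/400: DF=(3932037/4000000 − 11/400·(0))/(1+11/400) = 9567/10000 ≈ 0.956700
step 2 [2y] swap r/1=904/18663: DF=(1 − 904/18663·(0.956700))/(1+904/18663) = 1137/1250 ≈ 0.909600
step 3 [3y] zero: DF = P = 1763/2000 ≈ 0.881500
step 4 [4y] swap r/1=1371/36107: DF=(1 − 1371/36107·(0.956700+0.909600+0.881500))/(1+1371/36107) = 8629/10000 ≈ 0.862900
step 5 [5y] swap r/1=1825/44282: DF=(1 − 1825/44282·(0.956700+0.909600+0.881500+0.862900))/(1+1825/44282) = 327/400 ≈ 0.817500
step 6 [6y] swap r/1=1022/26119: DF=(1 − 1022/26119·(0.956700+0.909600+0.881500+0.862900+0.817500))/(1+1022/26119) = 1989/2500 ≈ 0.795600
step 7 [7y] swap r/1=2357/59881: DF=(1 − 2357/59881·(0.956700+0.909600+0.881500+0.862900+0.817500+0.795600))/(1+2357/59881) = 7643/10000 ≈ 0.764300
step 8 [8y] bond c/1=1/16: DF=(46739/40000 − 1/16·(0.956700+0.909600+0.881500+0.862900+0.817500+0.795600+0.764300))/(1+1/16) = 299/400 ≈ 0.747500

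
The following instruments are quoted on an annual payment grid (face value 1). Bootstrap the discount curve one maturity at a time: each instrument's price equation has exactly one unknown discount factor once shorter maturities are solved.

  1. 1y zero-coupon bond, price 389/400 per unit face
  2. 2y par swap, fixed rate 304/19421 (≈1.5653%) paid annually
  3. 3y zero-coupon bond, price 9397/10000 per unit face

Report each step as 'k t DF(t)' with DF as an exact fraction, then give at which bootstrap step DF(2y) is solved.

step 1 [1y] zero: DF = P = 389/400 ≈ 0.972500
step 2 [2y] swap r/1=304/19421: DF=(1 − 304/19421·(0.972500))/(1+304/19421) = 606/625 ≈ 0.969600
step 3 [3y] zero: DF = P = 9397/10000 ≈ 0.939700

1 1 389/400
2 2 606/625
3 3 9397/10000
DF(2y) is solved at step 2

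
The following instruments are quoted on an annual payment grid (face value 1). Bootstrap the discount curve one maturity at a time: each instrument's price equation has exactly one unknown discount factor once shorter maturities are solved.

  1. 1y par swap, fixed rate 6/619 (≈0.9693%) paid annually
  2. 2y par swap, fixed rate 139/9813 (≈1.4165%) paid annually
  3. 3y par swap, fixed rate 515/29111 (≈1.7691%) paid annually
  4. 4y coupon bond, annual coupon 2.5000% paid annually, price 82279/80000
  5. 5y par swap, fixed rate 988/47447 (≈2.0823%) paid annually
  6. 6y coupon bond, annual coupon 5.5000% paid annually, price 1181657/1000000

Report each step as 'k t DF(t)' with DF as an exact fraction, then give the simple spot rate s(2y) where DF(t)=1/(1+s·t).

step 1 [1y] swap r/1=6/619: DF=(1 − 6/619·(0))/(1+6/619) = 619/625 ≈ 0.990400
step 2 [2y] swap r/1=139/9813: DF=(1 − 139/9813·(0.990400))/(1+139/9813) = 4861/5000 ≈ 0.972200
step 3 [3y] swap r/1=515/29111: DF=(1 − 515/29111·(0.990400+0.972200))/(1+515/29111) = 1897/2000 ≈ 0.948500
step 4 [4y] bond c/1=1/40: DF=(82279/80000 − 1/40·(0.990400+0.972200+0.948500))/(1+1/40) = 2331/2500 ≈ 0.932400
step 5 [5y] swap r/1=988/47447: DF=(1 − 988/47447·(0.990400+0.972200+0.948500+0.932400))/(1+988/47447) = 2253/2500 ≈ 0.901200
step 6 [6y] bond c/1=11/200: DF=(1181657/1000000 − 11/200·(0.990400+0.972200+0.948500+0.932400+0.901200))/(1+11/200) = 8727/10000 ≈ 0.872700

1 1 619/625
2 2 4861/5000
3 3 1897/2000
4 4 2331/2500
5 5 2253/2500
6 6 8727/10000
s(2y) = (1/(4861/5000) − 1)/(2) = 139/9722 ≈ 1.4297%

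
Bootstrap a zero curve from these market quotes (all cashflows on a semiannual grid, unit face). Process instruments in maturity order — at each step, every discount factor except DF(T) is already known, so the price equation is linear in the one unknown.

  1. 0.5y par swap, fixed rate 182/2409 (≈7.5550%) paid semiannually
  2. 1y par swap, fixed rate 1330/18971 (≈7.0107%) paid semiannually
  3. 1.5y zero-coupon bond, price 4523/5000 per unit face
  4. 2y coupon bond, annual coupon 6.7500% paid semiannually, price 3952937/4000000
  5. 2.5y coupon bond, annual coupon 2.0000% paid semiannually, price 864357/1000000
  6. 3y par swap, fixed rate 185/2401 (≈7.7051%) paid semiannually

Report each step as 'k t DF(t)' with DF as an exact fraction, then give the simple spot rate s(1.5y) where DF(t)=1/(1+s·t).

1 1/2 2409/2500
2 1 1867/2000
3 3/2 4523/5000
4 2 1729/2000
5 5/2 1639/2000
6 3 1593/2000
s(1.5y) = (1/(4523/5000) − 1)/(3/2) = 318/4523 ≈ 7.0307%

step 1 [0.5y] swap r/2=91/2409: DF=(1 − 91/2409·(0))/(1+91/2409) = 2409/2500 ≈ 0.963600
step 2 [1y] swap r/2=665/18971: DF=(1 − 665/18971·(0.963600))/(1+665/18971) = 1867/2000 ≈ 0.933500
step 3 [1.5y] zero: DF = P = 4523/5000 ≈ 0.904600
step 4 [2y] bond c/2=27/800: DF=(3952937/4000000 − 27/800·(0.963600+0.933500+0.904600))/(1+27/800) = 1729/2000 ≈ 0.864500
step 5 [2.5y] bond c/2=1/100: DF=(864357/1000000 − 1/100·(0.963600+0.933500+0.904600+0.864500))/(1+1/100) = 1639/2000 ≈ 0.819500
step 6 [3y] swap r/2=185/4802: DF=(1 − 185/4802·(0.963600+0.933500+0.904600+0.864500+0.819500))/(1+185/4802) = 1593/2000 ≈ 0.796500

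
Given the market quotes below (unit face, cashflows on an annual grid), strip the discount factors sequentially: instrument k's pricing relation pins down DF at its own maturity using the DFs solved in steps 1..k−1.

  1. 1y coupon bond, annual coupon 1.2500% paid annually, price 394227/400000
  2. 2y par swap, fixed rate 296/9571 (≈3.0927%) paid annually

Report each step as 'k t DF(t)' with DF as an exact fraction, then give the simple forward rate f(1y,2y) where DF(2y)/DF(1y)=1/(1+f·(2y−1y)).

1 1 4867/5000
2 2 588/625
f(1y,2y) = ((4867/5000)/(588/625) − 1)/(1) = 163/4704 ≈ 3.4651%

step 1 [1y] bond c/1=1/80: DF=(394227/400000 − 1/80·(0))/(1+1/80) = 4867/5000 ≈ 0.973400
step 2 [2y] swap r/1=296/9571: DF=(1 − 296/9571·(0.973400))/(1+296/9571) = 588/625 ≈ 0.940800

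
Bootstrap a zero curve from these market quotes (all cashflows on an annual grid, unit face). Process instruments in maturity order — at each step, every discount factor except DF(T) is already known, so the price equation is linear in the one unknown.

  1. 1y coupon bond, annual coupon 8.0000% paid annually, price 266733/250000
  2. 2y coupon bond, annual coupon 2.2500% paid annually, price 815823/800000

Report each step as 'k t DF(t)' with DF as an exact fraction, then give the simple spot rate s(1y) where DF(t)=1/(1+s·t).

1 1 9879/10000
2 2 2439/2500
s(1y) = (1/(9879/10000) − 1)/(1) = 121/9879 ≈ 1.2248%

step 1 [1y] bond c/1=2/25: DF=(266733/250000 − 2/25·(0))/(1+2/25) = 9879/10000 ≈ 0.987900
step 2 [2y] bond c/1=9/400: DF=(815823/800000 − 9/400·(0.987900))/(1+9/400) = 2439/2500 ≈ 0.975600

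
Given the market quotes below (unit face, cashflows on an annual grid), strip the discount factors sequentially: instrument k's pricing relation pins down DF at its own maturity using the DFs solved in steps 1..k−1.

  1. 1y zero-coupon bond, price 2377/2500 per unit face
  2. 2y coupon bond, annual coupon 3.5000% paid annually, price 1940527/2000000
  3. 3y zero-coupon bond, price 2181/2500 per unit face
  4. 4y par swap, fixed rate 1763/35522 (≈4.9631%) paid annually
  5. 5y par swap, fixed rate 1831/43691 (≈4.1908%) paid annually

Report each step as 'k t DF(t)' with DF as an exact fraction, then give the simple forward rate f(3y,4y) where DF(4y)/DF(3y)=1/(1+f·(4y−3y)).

step 1 [1y] zero: DF = P = 2377/2500 ≈ 0.950800
step 2 [2y] bond c/1=7/200: DF=(1940527/2000000 − 7/200·(0.950800))/(1+7/200) = 9053/10000 ≈ 0.905300
step 3 [3y] zero: DF = P = 2181/2500 ≈ 0.872400
step 4 [4y] swap r/1=1763/35522: DF=(1 − 1763/35522·(0.950800+0.905300+0.872400))/(1+1763/35522) = 8237/10000 ≈ 0.823700
step 5 [5y] swap r/1=1831/43691: DF=(1 − 1831/43691·(0.950800+0.905300+0.872400+0.823700))/(1+1831/43691) = 8169/10000 ≈ 0.816900

1 1 2377/2500
2 2 9053/10000
3 3 2181/2500
4 4 8237/10000
5 5 8169/10000
f(3y,4y) = ((2181/2500)/(8237/10000) − 1)/(1) = 487/8237 ≈ 5.9123%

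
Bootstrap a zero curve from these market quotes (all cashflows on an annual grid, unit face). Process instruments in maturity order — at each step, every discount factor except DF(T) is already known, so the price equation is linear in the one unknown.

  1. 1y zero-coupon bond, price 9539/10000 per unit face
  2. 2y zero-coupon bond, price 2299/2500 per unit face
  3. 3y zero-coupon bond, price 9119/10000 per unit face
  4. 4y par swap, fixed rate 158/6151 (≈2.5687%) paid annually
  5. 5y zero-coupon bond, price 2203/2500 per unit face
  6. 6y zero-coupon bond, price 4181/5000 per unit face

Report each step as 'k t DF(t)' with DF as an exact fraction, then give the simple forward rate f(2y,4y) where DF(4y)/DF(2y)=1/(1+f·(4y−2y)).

step 1 [1y] zero: DF = P = 9539/10000 ≈ 0.953900
step 2 [2y] zero: DF = P = 2299/2500 ≈ 0.919600
step 3 [3y] zero: DF = P = 9119/10000 ≈ 0.911900
step 4 [4y] swap r/1=158/6151: DF=(1 − 158/6151·(0.953900+0.919600+0.911900))/(1+158/6151) = 2263/2500 ≈ 0.905200
step 5 [5y] zero: DF = P = 2203/2500 ≈ 0.881200
step 6 [6y] zero: DF = P = 4181/5000 ≈ 0.836200

1 1 9539/10000
2 2 2299/2500
3 3 9119/10000
4 4 2263/2500
5 5 2203/2500
6 6 4181/5000
f(2y,4y) = ((2299/2500)/(2263/2500) − 1)/(2) = 18/2263 ≈ 0.7954%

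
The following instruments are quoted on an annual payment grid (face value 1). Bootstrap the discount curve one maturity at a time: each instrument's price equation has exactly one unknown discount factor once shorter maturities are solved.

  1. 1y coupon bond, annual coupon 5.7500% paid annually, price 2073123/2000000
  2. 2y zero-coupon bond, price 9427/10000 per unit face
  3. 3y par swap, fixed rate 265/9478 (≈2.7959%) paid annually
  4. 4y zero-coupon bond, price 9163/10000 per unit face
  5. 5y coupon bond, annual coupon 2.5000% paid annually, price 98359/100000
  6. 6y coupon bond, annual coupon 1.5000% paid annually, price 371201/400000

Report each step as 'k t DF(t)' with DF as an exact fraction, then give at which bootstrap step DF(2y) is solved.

1 1 4901/5000
2 2 9427/10000
3 3 1841/2000
4 4 9163/10000
5 5 8679/10000
6 6 8459/10000
DF(2y) is solved at step 2

step 1 [1y] bond c/1=23/400: DF=(2073123/2000000 − 23/400·(0))/(1+23/400) = 4901/5000 ≈ 0.980200
step 2 [2y] zero: DF = P = 9427/10000 ≈ 0.942700
step 3 [3y] swap r/1=265/9478: DF=(1 − 265/9478·(0.980200+0.942700))/(1+265/9478) = 1841/2000 ≈ 0.920500
step 4 [4y] zero: DF = P = 9163/10000 ≈ 0.916300
step 5 [5y] bond c/1=1/40: DF=(98359/100000 − 1/40·(0.980200+0.942700+0.920500+0.916300))/(1+1/40) = 8679/10000 ≈ 0.867900
step 6 [6y] bond c/1=3/200: DF=(371201/400000 − 3/200·(0.980200+0.942700+0.920500+0.916300+0.867900))/(1+3/200) = 8459/10000 ≈ 0.845900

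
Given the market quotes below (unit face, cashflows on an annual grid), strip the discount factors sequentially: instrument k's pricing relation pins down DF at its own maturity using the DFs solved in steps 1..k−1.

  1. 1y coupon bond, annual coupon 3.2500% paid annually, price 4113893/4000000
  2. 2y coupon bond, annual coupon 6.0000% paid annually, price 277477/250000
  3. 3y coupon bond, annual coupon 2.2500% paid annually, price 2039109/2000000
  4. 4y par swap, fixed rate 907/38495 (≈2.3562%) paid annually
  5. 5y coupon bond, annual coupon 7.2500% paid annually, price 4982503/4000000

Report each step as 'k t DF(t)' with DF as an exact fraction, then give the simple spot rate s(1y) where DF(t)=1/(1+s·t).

1 1 9961/10000
2 2 9907/10000
3 3 4767/5000
4 4 9093/10000
5 5 2253/2500
s(1y) = (1/(9961/10000) − 1)/(1) = 39/9961 ≈ 0.3915%

step 1 [1y] bond c/1=13/400: DF=(4113893/4000000 − 13/400·(0))/(1+13/400) = 9961/10000 ≈ 0.996100
step 2 [2y] bond c/1=3/50: DF=(277477/250000 − 3/50·(0.996100))/(1+3/50) = 9907/10000 ≈ 0.990700
step 3 [3y] bond c/1=9/400: DF=(2039109/2000000 − 9/400·(0.996100+0.990700))/(1+9/400) = 4767/5000 ≈ 0.953400
step 4 [4y] swap r/1=907/38495: DF=(1 − 907/38495·(0.996100+0.990700+0.953400))/(1+907/38495) = 9093/10000 ≈ 0.909300
step 5 [5y] bond c/1=29/400: DF=(4982503/4000000 − 29/400·(0.996100+0.990700+0.953400+0.909300))/(1+29/400) = 2253/2500 ≈ 0.901200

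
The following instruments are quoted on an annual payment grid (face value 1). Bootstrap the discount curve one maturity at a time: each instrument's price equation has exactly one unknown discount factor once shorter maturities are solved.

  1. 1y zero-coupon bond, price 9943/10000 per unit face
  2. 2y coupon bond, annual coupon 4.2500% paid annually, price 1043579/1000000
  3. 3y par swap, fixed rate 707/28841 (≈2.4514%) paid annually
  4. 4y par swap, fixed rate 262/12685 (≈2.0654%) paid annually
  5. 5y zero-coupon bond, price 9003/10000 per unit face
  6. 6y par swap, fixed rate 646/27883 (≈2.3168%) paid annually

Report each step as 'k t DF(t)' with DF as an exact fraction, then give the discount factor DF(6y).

1 1 9943/10000
2 2 1921/2000
3 3 9293/10000
4 4 4607/5000
5 5 9003/10000
6 6 2177/2500
DF(6y) = 2177/2500 ≈ 0.870800

step 1 [1y] zero: DF = P = 9943/10000 ≈ 0.994300
step 2 [2y] bond c/1=17/400: DF=(1043579/1000000 − 17/400·(0.994300))/(1+17/400) = 1921/2000 ≈ 0.960500
step 3 [3y] swap r/1=707/28841: DF=(1 − 707/28841·(0.994300+0.960500))/(1+707/28841) = 9293/10000 ≈ 0.929300
step 4 [4y] swap r/1=262/12685: DF=(1 − 262/12685·(0.994300+0.960500+0.929300))/(1+262/12685) = 4607/5000 ≈ 0.921400
step 5 [5y] zero: DF = P = 9003/10000 ≈ 0.900300
step 6 [6y] swap r/1=646/27883: DF=(1 − 646/27883·(0.994300+0.960500+0.929300+0.921400+0.900300))/(1+646/27883) = 2177/2500 ≈ 0.870800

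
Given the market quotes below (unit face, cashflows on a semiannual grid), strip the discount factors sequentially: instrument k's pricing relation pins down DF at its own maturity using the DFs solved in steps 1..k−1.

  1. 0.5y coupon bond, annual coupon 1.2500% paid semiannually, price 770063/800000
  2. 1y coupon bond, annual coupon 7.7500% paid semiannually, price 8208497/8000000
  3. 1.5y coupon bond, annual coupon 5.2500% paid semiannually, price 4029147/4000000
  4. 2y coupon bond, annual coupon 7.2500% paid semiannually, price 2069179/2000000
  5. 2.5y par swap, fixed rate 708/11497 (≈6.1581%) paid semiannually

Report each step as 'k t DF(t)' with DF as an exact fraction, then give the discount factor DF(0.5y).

1 1/2 4783/5000
2 1 9521/10000
3 3/2 9327/10000
4 2 899/1000
5 5/2 1073/1250
DF(0.5y) = 4783/5000 ≈ 0.956600

step 1 [0.5y] bond c/2=1/160: DF=(770063/800000 − 1/160·(0))/(1+1/160) = 4783/5000 ≈ 0.956600
step 2 [1y] bond c/2=31/800: DF=(8208497/8000000 − 31/800·(0.956600))/(1+31/800) = 9521/10000 ≈ 0.952100
step 3 [1.5y] bond c/2=21/800: DF=(4029147/4000000 − 21/800·(0.956600+0.952100))/(1+21/800) = 9327/10000 ≈ 0.932700
step 4 [2y] bond c/2=29/800: DF=(2069179/2000000 − 29/800·(0.956600+0.952100+0.932700))/(1+29/800) = 899/1000 ≈ 0.899000
step 5 [2.5y] swap r/2=354/11497: DF=(1 − 354/11497·(0.956600+0.952100+0.932700+0.899000))/(1+354/11497) = 1073/1250 ≈ 0.858400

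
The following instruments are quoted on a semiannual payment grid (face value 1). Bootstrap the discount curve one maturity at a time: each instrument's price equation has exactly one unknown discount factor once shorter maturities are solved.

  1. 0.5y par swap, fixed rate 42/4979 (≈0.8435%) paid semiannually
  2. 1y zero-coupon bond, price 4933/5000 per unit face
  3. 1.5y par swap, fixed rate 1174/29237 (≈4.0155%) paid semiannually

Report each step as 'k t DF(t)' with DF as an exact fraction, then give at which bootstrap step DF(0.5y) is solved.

1 1/2 4979/5000
2 1 4933/5000
3 3/2 9413/10000
DF(0.5y) is solved at step 1

step 1 [0.5y] swap r/2=21/4979: DF=(1 − 21/4979·(0))/(1+21/4979) = 4979/5000 ≈ 0.995800
step 2 [1y] zero: DF = P = 4933/5000 ≈ 0.986600
step 3 [1.5y] swap r/2=587/29237: DF=(1 − 587/29237·(0.995800+0.986600))/(1+587/29237) = 9413/10000 ≈ 0.941300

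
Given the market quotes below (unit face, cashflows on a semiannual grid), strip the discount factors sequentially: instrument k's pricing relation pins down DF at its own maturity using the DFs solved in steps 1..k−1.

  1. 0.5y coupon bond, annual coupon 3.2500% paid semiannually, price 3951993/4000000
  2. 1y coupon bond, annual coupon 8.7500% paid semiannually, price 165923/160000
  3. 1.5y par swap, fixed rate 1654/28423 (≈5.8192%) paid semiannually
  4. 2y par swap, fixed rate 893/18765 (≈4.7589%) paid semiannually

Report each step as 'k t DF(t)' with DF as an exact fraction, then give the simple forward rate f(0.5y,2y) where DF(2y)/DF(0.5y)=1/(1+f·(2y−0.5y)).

step 1 [0.5y] bond c/2=13/800: DF=(3951993/4000000 − 13/800·(0))/(1+13/800) = 4861/5000 ≈ 0.972200
step 2 [1y] bond c/2=7/160: DF=(165923/160000 − 7/160·(0.972200))/(1+7/160) = 1191/1250 ≈ 0.952800
step 3 [1.5y] swap r/2=827/28423: DF=(1 − 827/28423·(0.972200+0.952800))/(1+827/28423) = 9173/10000 ≈ 0.917300
step 4 [2y] swap r/2=893/37530: DF=(1 − 893/37530·(0.972200+0.952800+0.917300))/(1+893/37530) = 9107/10000 ≈ 0.910700

1 1/2 4861/5000
2 1 1191/1250
3 3/2 9173/10000
4 2 9107/10000
f(0.5y,2y) = ((4861/5000)/(9107/10000) − 1)/(3/2) = 410/9107 ≈ 4.5020%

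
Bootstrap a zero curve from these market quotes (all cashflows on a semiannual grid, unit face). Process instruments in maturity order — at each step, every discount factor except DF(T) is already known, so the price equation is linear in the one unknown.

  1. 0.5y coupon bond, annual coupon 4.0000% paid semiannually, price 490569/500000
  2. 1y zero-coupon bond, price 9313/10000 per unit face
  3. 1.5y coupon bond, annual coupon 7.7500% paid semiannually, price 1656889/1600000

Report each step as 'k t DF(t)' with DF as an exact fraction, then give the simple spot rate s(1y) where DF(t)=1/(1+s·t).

step 1 [0.5y] bond c/2=1/50: DF=(490569/500000 − 1/50·(0))/(1+1/50) = 9619/10000 ≈ 0.961900
step 2 [1y] zero: DF = P = 9313/10000 ≈ 0.931300
step 3 [1.5y] bond c/2=31/800: DF=(1656889/1600000 − 31/800·(0.961900+0.931300))/(1+31/800) = 9263/10000 ≈ 0.926300

1 1/2 9619/10000
2 1 9313/10000
3 3/2 9263/10000
s(1y) = (1/(9313/10000) − 1)/(1) = 687/9313 ≈ 7.3768%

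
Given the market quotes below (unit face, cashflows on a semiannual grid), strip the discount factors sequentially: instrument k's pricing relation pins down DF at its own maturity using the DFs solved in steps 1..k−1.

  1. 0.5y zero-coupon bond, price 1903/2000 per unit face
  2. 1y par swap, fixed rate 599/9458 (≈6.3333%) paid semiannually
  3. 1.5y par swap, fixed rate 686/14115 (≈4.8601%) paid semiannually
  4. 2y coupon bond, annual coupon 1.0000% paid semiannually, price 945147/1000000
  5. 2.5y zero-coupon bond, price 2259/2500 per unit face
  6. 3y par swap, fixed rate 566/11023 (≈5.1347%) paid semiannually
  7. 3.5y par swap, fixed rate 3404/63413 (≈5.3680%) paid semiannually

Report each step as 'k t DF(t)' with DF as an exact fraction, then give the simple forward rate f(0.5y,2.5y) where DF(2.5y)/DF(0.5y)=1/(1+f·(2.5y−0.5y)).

1 1/2 1903/2000
2 1 9401/10000
3 3/2 4657/5000
4 2 579/625
5 5/2 2259/2500
6 3 1717/2000
7 7/2 4149/5000
f(0.5y,2.5y) = ((1903/2000)/(2259/2500) − 1)/(2) = 479/18072 ≈ 2.6505%

step 1 [0.5y] zero: DF = P = 1903/2000 ≈ 0.951500
step 2 [1y] swap r/2=599/18916: DF=(1 − 599/18916·(0.951500))/(1+599/18916) = 9401/10000 ≈ 0.940100
step 3 [1.5y] swap r/2=343/14115: DF=(1 − 343/14115·(0.951500+0.940100))/(1+343/14115) = 4657/5000 ≈ 0.931400
step 4 [2y] bond c/2=1/200: DF=(945147/1000000 − 1/200·(0.951500+0.940100+0.931400))/(1+1/200) = 579/625 ≈ 0.926400
step 5 [2.5y] zero: DF = P = 2259/2500 ≈ 0.903600
step 6 [3y] swap r/2=283/11023: DF=(1 − 283/11023·(0.951500+0.940100+0.931400+0.926400+0.903600))/(1+283/11023) = 1717/2000 ≈ 0.858500
step 7 [3.5y] swap r/2=1702/63413: DF=(1 − 1702/63413·(0.951500+0.940100+0.931400+0.926400+0.903600+0.858500))/(1+1702/63413) = 4149/5000 ≈ 0.829800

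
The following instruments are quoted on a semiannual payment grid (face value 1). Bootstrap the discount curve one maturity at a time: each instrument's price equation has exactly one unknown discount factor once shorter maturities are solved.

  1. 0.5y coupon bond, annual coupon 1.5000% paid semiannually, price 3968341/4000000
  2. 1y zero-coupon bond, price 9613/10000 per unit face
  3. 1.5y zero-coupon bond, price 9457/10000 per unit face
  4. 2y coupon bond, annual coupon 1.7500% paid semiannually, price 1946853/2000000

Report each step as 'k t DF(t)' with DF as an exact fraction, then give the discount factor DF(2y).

step 1 [0.5y] bond c/2=3/400: DF=(3968341/4000000 − 3/400·(0))/(1+3/400) = 9847/10000 ≈ 0.984700
step 2 [1y] zero: DF = P = 9613/10000 ≈ 0.961300
step 3 [1.5y] zero: DF = P = 9457/10000 ≈ 0.945700
step 4 [2y] bond c/2=7/800: DF=(1946853/2000000 − 7/800·(0.984700+0.961300+0.945700))/(1+7/800) = 9399/10000 ≈ 0.939900

1 1/2 9847/10000
2 1 9613/10000
3 3/2 9457/10000
4 2 9399/10000
DF(2y) = 9399/10000 ≈ 0.939900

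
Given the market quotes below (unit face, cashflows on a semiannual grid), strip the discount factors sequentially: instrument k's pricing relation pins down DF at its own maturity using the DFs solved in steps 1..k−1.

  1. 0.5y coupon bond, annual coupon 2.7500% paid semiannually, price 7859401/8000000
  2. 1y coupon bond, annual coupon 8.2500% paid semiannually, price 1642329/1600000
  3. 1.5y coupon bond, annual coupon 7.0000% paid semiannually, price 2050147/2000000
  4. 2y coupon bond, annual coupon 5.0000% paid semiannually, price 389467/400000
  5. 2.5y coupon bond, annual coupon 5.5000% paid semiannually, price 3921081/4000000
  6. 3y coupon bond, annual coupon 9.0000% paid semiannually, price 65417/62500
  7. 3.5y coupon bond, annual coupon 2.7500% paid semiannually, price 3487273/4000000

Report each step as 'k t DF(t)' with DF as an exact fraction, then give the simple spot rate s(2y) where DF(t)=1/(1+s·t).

step 1 [0.5y] bond c/2=11/800: DF=(7859401/8000000 − 11/800·(0))/(1+11/800) = 9691/10000 ≈ 0.969100
step 2 [1y] bond c/2=33/800: DF=(1642329/1600000 − 33/800·(0.969100))/(1+33/800) = 4737/5000 ≈ 0.947400
step 3 [1.5y] bond c/2=7/200: DF=(2050147/2000000 − 7/200·(0.969100+0.947400))/(1+7/200) = 1157/1250 ≈ 0.925600
step 4 [2y] bond c/2=1/40: DF=(389467/400000 − 1/40·(0.969100+0.947400+0.925600))/(1+1/40) = 4403/5000 ≈ 0.880600
step 5 [2.5y] bond c/2=11/400: DF=(3921081/4000000 − 11/400·(0.969100+0.947400+0.925600+0.880600))/(1+11/400) = 534/625 ≈ 0.854400
step 6 [3y] bond c/2=9/200: DF=(65417/62500 − 9/200·(0.969100+0.947400+0.925600+0.880600+0.854400))/(1+9/200) = 1609/2000 ≈ 0.804500
step 7 [3.5y] bond c/2=11/800: DF=(3487273/4000000 − 11/800·(0.969100+0.947400+0.925600+0.880600+0.854400+0.804500))/(1+11/800) = 787/1000 ≈ 0.787000

1 1/2 9691/10000
2 1 4737/5000
3 3/2 1157/1250
4 2 4403/5000
5 5/2 534/625
6 3 1609/2000
7 7/2 787/1000
s(2y) = (1/(4403/5000) − 1)/(2) = 597/8806 ≈ 6.7795%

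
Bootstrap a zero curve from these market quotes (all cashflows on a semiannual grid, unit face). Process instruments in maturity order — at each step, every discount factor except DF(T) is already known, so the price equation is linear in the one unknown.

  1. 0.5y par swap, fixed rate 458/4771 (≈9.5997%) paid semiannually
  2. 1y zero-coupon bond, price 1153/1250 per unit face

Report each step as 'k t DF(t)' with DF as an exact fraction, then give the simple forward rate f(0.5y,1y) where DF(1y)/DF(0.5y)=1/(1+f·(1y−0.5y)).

step 1 [0.5y] swap r/2=229/4771: DF=(1 − 229/4771·(0))/(1+229/4771) = 4771/5000 ≈ 0.954200
step 2 [1y] zero: DF = P = 1153/1250 ≈ 0.922400

1 1/2 4771/5000
2 1 1153/1250
f(0.5y,1y) = ((4771/5000)/(1153/1250) − 1)/(1/2) = 159/2306 ≈ 6.8951%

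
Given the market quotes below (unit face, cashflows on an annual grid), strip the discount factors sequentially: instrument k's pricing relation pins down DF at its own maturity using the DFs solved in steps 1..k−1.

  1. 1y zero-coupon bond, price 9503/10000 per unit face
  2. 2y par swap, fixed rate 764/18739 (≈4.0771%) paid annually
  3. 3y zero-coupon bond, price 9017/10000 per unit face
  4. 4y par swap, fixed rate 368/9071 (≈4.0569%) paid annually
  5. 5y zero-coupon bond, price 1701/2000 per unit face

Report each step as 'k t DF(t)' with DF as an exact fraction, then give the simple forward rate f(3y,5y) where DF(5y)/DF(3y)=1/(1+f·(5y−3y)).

1 1 9503/10000
2 2 2309/2500
3 3 9017/10000
4 4 533/625
5 5 1701/2000
f(3y,5y) = ((9017/10000)/(1701/2000) − 1)/(2) = 256/8505 ≈ 3.0100%

step 1 [1y] zero: DF = P = 9503/10000 ≈ 0.950300
step 2 [2y] swap r/1=764/18739: DF=(1 − 764/18739·(0.950300))/(1+764/18739) = 2309/2500 ≈ 0.923600
step 3 [3y] zero: DF = P = 9017/10000 ≈ 0.901700
step 4 [4y] swap r/1=368/9071: DF=(1 − 368/9071·(0.950300+0.923600+0.901700))/(1+368/9071) = 533/625 ≈ 0.852800
step 5 [5y] zero: DF = P = 1701/2000 ≈ 0.850500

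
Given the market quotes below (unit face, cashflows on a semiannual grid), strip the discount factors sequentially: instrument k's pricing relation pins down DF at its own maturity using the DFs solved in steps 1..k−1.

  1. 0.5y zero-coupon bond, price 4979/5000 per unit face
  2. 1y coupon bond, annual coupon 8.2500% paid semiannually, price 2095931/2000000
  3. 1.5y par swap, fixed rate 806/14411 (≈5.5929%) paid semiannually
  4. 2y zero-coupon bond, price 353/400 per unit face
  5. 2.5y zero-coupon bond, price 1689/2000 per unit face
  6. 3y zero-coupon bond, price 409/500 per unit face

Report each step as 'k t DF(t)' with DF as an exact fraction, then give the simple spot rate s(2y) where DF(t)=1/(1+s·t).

1 1/2 4979/5000
2 1 967/1000
3 3/2 4597/5000
4 2 353/400
5 5/2 1689/2000
6 3 409/500
s(2y) = (1/(353/400) − 1)/(2) = 47/706 ≈ 6.6572%

step 1 [0.5y] zero: DF = P = 4979/5000 ≈ 0.995800
step 2 [1y] bond c/2=33/800: DF=(2095931/2000000 − 33/800·(0.995800))/(1+33/800) = 967/1000 ≈ 0.967000
step 3 [1.5y] swap r/2=403/14411: DF=(1 − 403/14411·(0.995800+0.967000))/(1+403/14411) = 4597/5000 ≈ 0.919400
step 4 [2y] zero: DF = P = 353/400 ≈ 0.882500
step 5 [2.5y] zero: DF = P = 1689/2000 ≈ 0.844500
step 6 [3y] zero: DF = P = 409/500 ≈ 0.818000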